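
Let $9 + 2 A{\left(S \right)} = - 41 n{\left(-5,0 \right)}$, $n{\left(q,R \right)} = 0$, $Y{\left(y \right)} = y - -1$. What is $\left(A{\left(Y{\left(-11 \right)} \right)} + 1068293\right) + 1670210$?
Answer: $\frac{5476997}{2} \approx 2.7385 \cdot 10^{6}$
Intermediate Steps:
$Y{\left(y \right)} = 1 + y$ ($Y{\left(y \right)} = y + 1 = 1 + y$)
$A{\left(S \right)} = - \frac{9}{2}$ ($A{\left(S \right)} = - \frac{9}{2} + \frac{\left(-41\right) 0}{2} = - \frac{9}{2} + \frac{1}{2} \cdot 0 = - \frac{9}{2} + 0 = - \frac{9}{2}$)
$\left(A{\left(Y{\left(-11 \right)} \right)} + 1068293\right) + 1670210 = \left(- \frac{9}{2} + 1068293\right) + 1670210 = \frac{2136577}{2} + 1670210 = \frac{5476997}{2}$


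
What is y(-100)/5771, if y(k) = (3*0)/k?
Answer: 0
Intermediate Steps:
y(k) = 0 (y(k) = 0/k = 0)
y(-100)/5771 = 0/5771 = 0*(1/5771) = 0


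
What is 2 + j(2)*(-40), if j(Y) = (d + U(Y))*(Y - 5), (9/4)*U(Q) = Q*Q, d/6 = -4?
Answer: -7994/3 ≈ -2664.7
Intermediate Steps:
d = -24 (d = 6*(-4) = -24)
U(Q) = 4*Q²/9 (U(Q) = 4*(Q*Q)/9 = 4*Q²/9)
j(Y) = (-24 + 4*Y²/9)*(-5 + Y) (j(Y) = (-24 + 4*Y²/9)*(Y - 5) = (-24 + 4*Y²/9)*(-5 + Y))
2 + j(2)*(-40) = 2 + (120 - 24*2 - 20/9*2² + (4/9)*2³)*(-40) = 2 + (120 - 48 - 20/9*4 + (4/9)*8)*(-40) = 2 + (120 - 48 - 80/9 + 32/9)*(-40) = 2 + (200/3)*(-40) = 2 - 8000/3 = -7994/3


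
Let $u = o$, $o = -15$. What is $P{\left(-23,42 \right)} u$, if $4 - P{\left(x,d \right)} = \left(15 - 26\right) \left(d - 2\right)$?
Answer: $-6660$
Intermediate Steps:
$P{\left(x,d \right)} = -18 + 11 d$ ($P{\left(x,d \right)} = 4 - \left(15 - 26\right) \left(d - 2\right) = 4 - - 11 \left(-2 + d\right) = 4 - \left(22 - 11 d\right) = 4 + \left(-22 + 11 d\right) = -18 + 11 d$)
$u = -15$
$P{\left(-23,42 \right)} u = \left(-18 + 11 \cdot 42\right) \left(-15\right) = \left(-18 + 462\right) \left(-15\right) = 444 \left(-15\right) = -6660$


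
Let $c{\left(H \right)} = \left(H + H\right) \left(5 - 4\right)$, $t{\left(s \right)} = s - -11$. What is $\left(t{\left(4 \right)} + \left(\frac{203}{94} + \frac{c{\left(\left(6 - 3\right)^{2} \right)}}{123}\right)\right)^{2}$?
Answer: $\frac{4448489809}{14853316} \approx 299.49$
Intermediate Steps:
$t{\left(s \right)} = 11 + s$ ($t{\left(s \right)} = s + 11 = 11 + s$)
$c{\left(H \right)} = 2 H$ ($c{\left(H \right)} = 2 H 1 = 2 H$)
$\left(t{\left(4 \right)} + \left(\frac{203}{94} + \frac{c{\left(\left(6 - 3\right)^{2} \right)}}{123}\right)\right)^{2} = \left(\left(11 + 4\right) + \left(\frac{203}{94} + \frac{2 \left(6 - 3\right)^{2}}{123}\right)\right)^{2} = \left(15 + \left(203 \cdot \frac{1}{94} + 2 \cdot 3^{2} \cdot \frac{1}{123}\right)\right)^{2} = \left(15 + \left(\frac{203}{94} + 2 \cdot 9 \cdot \frac{1}{123}\right)\right)^{2} = \left(15 + \left(\frac{203}{94} + 18 \cdot \frac{1}{123}\right)\right)^{2} = \left(15 + \left(\frac{203}{94} + \frac{6}{41}\right)\right)^{2} = \left(15 + \frac{8887}{3854}\right)^{2} = \left(\frac{66697}{3854}\right)^{2} = \frac{4448489809}{14853316}$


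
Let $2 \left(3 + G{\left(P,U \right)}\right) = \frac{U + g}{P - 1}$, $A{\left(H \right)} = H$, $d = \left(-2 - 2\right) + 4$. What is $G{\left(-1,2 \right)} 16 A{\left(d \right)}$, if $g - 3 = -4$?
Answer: $0$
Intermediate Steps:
$g = -1$ ($g = 3 - 4 = -1$)
$d = 0$ ($d = -4 + 4 = 0$)
$G{\left(P,U \right)} = -3 + \frac{-1 + U}{2 \left(-1 + P\right)}$ ($G{\left(P,U \right)} = -3 + \frac{\left(U - 1\right) \frac{1}{P - 1}}{2} = -3 + \frac{\left(-1 + U\right) \frac{1}{-1 + P}}{2} = -3 + \frac{\frac{1}{-1 + P} \left(-1 + U\right)}{2} = -3 + \frac{-1 + U}{2 \left(-1 + P\right)}$)
$G{\left(-1,2 \right)} 16 A{\left(d \right)} = \frac{5 + 2 - -6}{2 \left(-1 - 1\right)} 16 \cdot 0 = \frac{5 + 2 + 6}{2 \left(-2\right)} 16 \cdot 0 = \frac{1}{2} \left(- \frac{1}{2}\right) 13 \cdot 16 \cdot 0 = \left(- \frac{13}{4}\right) 16 \cdot 0 = \left(-52\right) 0 = 0$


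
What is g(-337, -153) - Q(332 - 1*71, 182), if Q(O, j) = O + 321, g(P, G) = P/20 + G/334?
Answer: -2001689/3340 ≈ -599.31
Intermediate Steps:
g(P, G) = P/20 + G/334 (g(P, G) = P*(1/20) + G*(1/334) = P/20 + G/334)
Q(O, j) = 321 + O
g(-337, -153) - Q(332 - 1*71, 182) = ((1/20)*(-337) + (1/334)*(-153)) - (321 + (332 - 1*71)) = (-337/20 - 153/334) - (321 + (332 - 71)) = -57809/3340 - (321 + 261) = -57809/3340 - 1*582 = -57809/3340 - 582 = -2001689/3340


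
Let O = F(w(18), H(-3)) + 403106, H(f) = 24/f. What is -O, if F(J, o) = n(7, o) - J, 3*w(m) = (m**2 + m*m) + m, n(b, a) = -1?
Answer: -402883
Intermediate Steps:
w(m) = m/3 + 2*m**2/3 (w(m) = ((m**2 + m*m) + m)/3 = ((m**2 + m**2) + m)/3 = (2*m**2 + m)/3 = (m + 2*m**2)/3 = m/3 + 2*m**2/3)
F(J, o) = -1 - J
O = 402883 (O = (-1 - 18*(1 + 2*18)/3) + 403106 = (-1 - 18*(1 + 36)/3) + 403106 = (-1 - 18*37/3) + 403106 = (-1 - 1*222) + 403106 = (-1 - 222) + 403106 = -223 + 403106 = 402883)
-O = -1*402883 = -402883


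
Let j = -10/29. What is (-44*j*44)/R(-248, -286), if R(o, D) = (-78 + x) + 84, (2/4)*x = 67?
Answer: 968/203 ≈ 4.7685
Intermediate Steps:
x = 134 (x = 2*67 = 134)
R(o, D) = 140 (R(o, D) = (-78 + 134) + 84 = 56 + 84 = 140)
j = -10/29 (j = -10*1/29 = -10/29 ≈ -0.34483)
(-44*j*44)/R(-248, -286) = (-44*(-10/29)*44)/140 = ((440/29)*44)*(1/140) = (19360/29)*(1/140) = 968/203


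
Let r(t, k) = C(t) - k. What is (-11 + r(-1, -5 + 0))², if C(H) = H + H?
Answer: 64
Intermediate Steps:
C(H) = 2*H
r(t, k) = -k + 2*t (r(t, k) = 2*t - k = -k + 2*t)
(-11 + r(-1, -5 + 0))² = (-11 + (-(-5 + 0) + 2*(-1)))² = (-11 + (-1*(-5) - 2))² = (-11 + (5 - 2))² = (-11 + 3)² = (-8)² = 64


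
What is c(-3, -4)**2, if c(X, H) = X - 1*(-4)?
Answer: 1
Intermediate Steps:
c(X, H) = 4 + X (c(X, H) = X + 4 = 4 + X)
c(-3, -4)**2 = (4 - 3)**2 = 1**2 = 1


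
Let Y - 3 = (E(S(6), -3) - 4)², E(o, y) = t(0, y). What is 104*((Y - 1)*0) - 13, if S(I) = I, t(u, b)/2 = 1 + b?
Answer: -13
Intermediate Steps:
t(u, b) = 2 + 2*b (t(u, b) = 2*(1 + b) = 2 + 2*b)
E(o, y) = 2 + 2*y
Y = 67 (Y = 3 + ((2 + 2*(-3)) - 4)² = 3 + ((2 - 6) - 4)² = 3 + (-4 - 4)² = 3 + (-8)² = 3 + 64 = 67)
104*((Y - 1)*0) - 13 = 104*((67 - 1)*0) - 13 = 104*(66*0) - 13 = 104*0 - 13 = 0 - 13 = -13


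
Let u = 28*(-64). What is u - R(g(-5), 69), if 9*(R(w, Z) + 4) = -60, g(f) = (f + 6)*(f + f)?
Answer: -5344/3 ≈ -1781.3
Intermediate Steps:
g(f) = 2*f*(6 + f) (g(f) = (6 + f)*(2*f) = 2*f*(6 + f))
R(w, Z) = -32/3 (R(w, Z) = -4 + (⅑)*(-60) = -4 - 20/3 = -32/3)
u = -1792
u - R(g(-5), 69) = -1792 - 1*(-32/3) = -1792 + 32/3 = -5344/3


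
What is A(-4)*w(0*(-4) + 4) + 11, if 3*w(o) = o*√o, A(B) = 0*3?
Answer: 11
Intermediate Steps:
A(B) = 0
w(o) = o^(3/2)/3 (w(o) = (o*√o)/3 = o^(3/2)/3)
A(-4)*w(0*(-4) + 4) + 11 = 0*((0*(-4) + 4)^(3/2)/3) + 11 = 0*((0 + 4)^(3/2)/3) + 11 = 0*(4^(3/2)/3) + 11 = 0*((⅓)*8) + 11 = 0*(8/3) + 11 = 0 + 11 = 11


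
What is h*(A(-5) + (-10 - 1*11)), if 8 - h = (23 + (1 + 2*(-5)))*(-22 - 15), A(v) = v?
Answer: -13676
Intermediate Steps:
h = 526 (h = 8 - (23 + (1 + 2*(-5)))*(-22 - 15) = 8 - (23 + (1 - 10))*(-37) = 8 - (23 - 9)*(-37) = 8 - 14*(-37) = 8 - 1*(-518) = 8 + 518 = 526)
h*(A(-5) + (-10 - 1*11)) = 526*(-5 + (-10 - 1*11)) = 526*(-5 + (-10 - 11)) = 526*(-5 - 21) = 526*(-26) = -13676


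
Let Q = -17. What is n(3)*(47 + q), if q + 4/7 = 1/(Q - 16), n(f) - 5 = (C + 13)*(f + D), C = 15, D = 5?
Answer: 2454422/231 ≈ 10625.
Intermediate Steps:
n(f) = 145 + 28*f (n(f) = 5 + (15 + 13)*(f + 5) = 5 + 28*(5 + f) = 5 + (140 + 28*f) = 145 + 28*f)
q = -139/231 (q = -4/7 + 1/(-17 - 16) = -4/7 + 1/(-33) = -4/7 - 1/33 = -139/231 ≈ -0.60173)
n(3)*(47 + q) = (145 + 28*3)*(47 - 139/231) = (145 + 84)*(10718/231) = 229*(10718/231) = 2454422/231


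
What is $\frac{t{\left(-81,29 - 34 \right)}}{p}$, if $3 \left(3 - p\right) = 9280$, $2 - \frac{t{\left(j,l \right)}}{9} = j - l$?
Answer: $- \frac{2106}{9271} \approx -0.22716$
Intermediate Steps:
$t{\left(j,l \right)} = 18 - 9 j + 9 l$ ($t{\left(j,l \right)} = 18 - 9 \left(j - l\right) = 18 - \left(- 9 l + 9 j\right) = 18 - 9 j + 9 l$)
$p = - \frac{9271}{3}$ ($p = 3 - \frac{9280}{3} = - \frac{9271}{3} \approx -3090.3$)
$\frac{t{\left(-81,29 - 34 \right)}}{p} = \frac{18 - -729 + 9 \left(29 - 34\right)}{- \frac{9271}{3}} = \left(18 + 729 + 9 \left(29 - 34\right)\right) \left(- \frac{3}{9271}\right) = \left(18 + 729 + 9 \left(-5\right)\right) \left(- \frac{3}{9271}\right) = \left(18 + 729 - 45\right) \left(- \frac{3}{9271}\right) = 702 \left(- \frac{3}{9271}\right) = - \frac{2106}{9271}$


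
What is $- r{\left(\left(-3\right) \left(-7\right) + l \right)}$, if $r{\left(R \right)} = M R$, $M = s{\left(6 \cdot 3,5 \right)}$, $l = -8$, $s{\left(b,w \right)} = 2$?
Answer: $-26$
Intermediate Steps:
$M = 2$
$r{\left(R \right)} = 2 R$
$- r{\left(\left(-3\right) \left(-7\right) + l \right)} = - 2 \left(\left(-3\right) \left(-7\right) - 8\right) = - 2 \left(21 - 8\right) = - 2 \cdot 13 = \left(-1\right) 26 = -26$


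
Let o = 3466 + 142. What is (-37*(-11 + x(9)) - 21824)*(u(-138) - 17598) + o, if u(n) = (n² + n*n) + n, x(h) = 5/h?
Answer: -1308880568/3 ≈ -4.3629e+8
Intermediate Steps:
u(n) = n + 2*n² (u(n) = (n² + n²) + n = 2*n² + n = n + 2*n²)
o = 3608
(-37*(-11 + x(9)) - 21824)*(u(-138) - 17598) + o = (-37*(-11 + 5/9) - 21824)*(-138*(1 + 2*(-138)) - 17598) + 3608 = (-37*(-11 + 5*(⅑)) - 21824)*(-138*(1 - 276) - 17598) + 3608 = (-37*(-11 + 5/9) - 21824)*(-138*(-275) - 17598) + 3608 = (-37*(-94/9) - 21824)*(37950 - 17598) + 3608 = (3478/9 - 21824)*20352 + 3608 = -192938/9*20352 + 3608 = -1308891392/3 + 3608 = -1308880568/3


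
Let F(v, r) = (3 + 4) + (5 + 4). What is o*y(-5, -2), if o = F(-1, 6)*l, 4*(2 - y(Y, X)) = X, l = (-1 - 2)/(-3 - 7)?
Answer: 12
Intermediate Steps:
F(v, r) = 16 (F(v, r) = 7 + 9 = 16)
l = 3/10 (l = -3/(-10) = -3*(-⅒) = 3/10 ≈ 0.30000)
y(Y, X) = 2 - X/4
o = 24/5 (o = 16*(3/10) = 24/5 ≈ 4.8000)
o*y(-5, -2) = 24*(2 - ¼*(-2))/5 = 24*(2 + ½)/5 = (24/5)*(5/2) = 12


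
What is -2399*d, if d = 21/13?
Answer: -50379/13 ≈ -3875.3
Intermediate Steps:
d = 21/13 (d = 21*(1/13) = 21/13 ≈ 1.6154)
-2399*d = -2399*21/13 = -50379/13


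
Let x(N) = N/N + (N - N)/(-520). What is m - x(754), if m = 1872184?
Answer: 1872183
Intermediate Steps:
x(N) = 1 (x(N) = 1 + 0*(-1/520) = 1 + 0 = 1)
m - x(754) = 1872184 - 1*1 = 1872184 - 1 = 1872183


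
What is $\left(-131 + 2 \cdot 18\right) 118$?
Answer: $-11210$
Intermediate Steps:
$\left(-131 + 2 \cdot 18\right) 118 = \left(-131 + 36\right) 118 = \left(-95\right) 118 = -11210$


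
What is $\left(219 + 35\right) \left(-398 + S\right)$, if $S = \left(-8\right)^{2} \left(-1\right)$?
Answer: $-117348$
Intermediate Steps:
$S = -64$ ($S = 64 \left(-1\right) = -64$)
$\left(219 + 35\right) \left(-398 + S\right) = \left(219 + 35\right) \left(-398 - 64\right) = 254 \left(-462\right) = -117348$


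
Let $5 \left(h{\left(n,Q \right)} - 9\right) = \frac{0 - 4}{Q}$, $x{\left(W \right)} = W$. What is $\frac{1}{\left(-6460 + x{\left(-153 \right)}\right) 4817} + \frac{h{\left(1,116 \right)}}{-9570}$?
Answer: $- \frac{20770037117}{22101671180325} \approx -0.00093975$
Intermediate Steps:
$h{\left(n,Q \right)} = 9 - \frac{4}{5 Q}$ ($h{\left(n,Q \right)} = 9 + \frac{\frac{1}{Q} \left(0 - 4\right)}{5} = 9 + \frac{\frac{1}{Q} \left(-4\right)}{5} = 9 + \frac{\left(-4\right) \frac{1}{Q}}{5} = 9 - \frac{4}{5 Q}$)
$\frac{1}{\left(-6460 + x{\left(-153 \right)}\right) 4817} + \frac{h{\left(1,116 \right)}}{-9570} = \frac{1}{\left(-6460 - 153\right) 4817} + \frac{9 - \frac{4}{5 \cdot 116}}{-9570} = \frac{1}{-6613} \cdot \frac{1}{4817} + \left(9 - \frac{1}{145}\right) \left(- \frac{1}{9570}\right) = \left(- \frac{1}{6613}\right) \frac{1}{4817} + \left(9 - \frac{1}{145}\right) \left(- \frac{1}{9570}\right) = - \frac{1}{31854821} + \frac{1304}{145} \left(- \frac{1}{9570}\right) = - \frac{1}{31854821} - \frac{652}{693825} = - \frac{20770037117}{22101671180325}$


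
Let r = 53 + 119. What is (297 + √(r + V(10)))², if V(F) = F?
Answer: (297 + √182)² ≈ 96405.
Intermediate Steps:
r = 172
(297 + √(r + V(10)))² = (297 + √(172 + 10))² = (297 + √182)²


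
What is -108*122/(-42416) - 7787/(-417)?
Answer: 41973473/2210934 ≈ 18.984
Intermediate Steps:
-108*122/(-42416) - 7787/(-417) = -13176*(-1/42416) - 7787*(-1/417) = 1647/5302 + 7787/417 = 41973473/2210934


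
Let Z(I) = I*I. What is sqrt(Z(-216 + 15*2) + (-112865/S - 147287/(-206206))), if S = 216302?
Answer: sqrt(64125750318655456717)/43052867 ≈ 186.00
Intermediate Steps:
Z(I) = I**2
sqrt(Z(-216 + 15*2) + (-112865/S - 147287/(-206206))) = sqrt((-216 + 15*2)**2 + (-112865/216302 - 147287/(-206206))) = sqrt((-216 + 30)**2 + (-112865*1/216302 - 147287*(-1/206206))) = sqrt((-186)**2 + (-112865/216302 + 21041/29458)) = sqrt(34596 + 306608303/1592956079) = sqrt(55110215117387/1592956079) = sqrt(64125750318655456717)/43052867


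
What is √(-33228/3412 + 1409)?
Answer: 17*√3522890/853 ≈ 37.407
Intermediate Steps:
√(-33228/3412 + 1409) = √(-33228*1/3412 + 1409) = √(-8307/853 + 1409) = √(1193570/853) = 17*√3522890/853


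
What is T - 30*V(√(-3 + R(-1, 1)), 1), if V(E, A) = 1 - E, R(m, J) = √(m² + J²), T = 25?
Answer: -5 + 30*I*√(3 - √2) ≈ -5.0 + 37.778*I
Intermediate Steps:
R(m, J) = √(J² + m²)
T - 30*V(√(-3 + R(-1, 1)), 1) = 25 - 30*(1 - √(-3 + √(1² + (-1)²))) = 25 - 30*(1 - √(-3 + √(1 + 1))) = 25 - 30*(1 - √(-3 + √2)) = 25 + (-30 + 30*√(-3 + √2)) = -5 + 30*√(-3 + √2)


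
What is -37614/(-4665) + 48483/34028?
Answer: 502034129/52913540 ≈ 9.4878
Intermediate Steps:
-37614/(-4665) + 48483/34028 = -37614*(-1/4665) + 48483*(1/34028) = 12538/1555 + 48483/34028 = 502034129/52913540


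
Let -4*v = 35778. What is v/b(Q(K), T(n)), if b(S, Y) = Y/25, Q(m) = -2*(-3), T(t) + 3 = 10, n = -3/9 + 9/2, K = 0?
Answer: -447225/14 ≈ -31945.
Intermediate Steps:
v = -17889/2 (v = -¼*35778 = -17889/2 ≈ -8944.5)
n = 25/6 (n = -3*⅑ + 9*(½) = -⅓ + 9/2 = 25/6 ≈ 4.1667)
T(t) = 7 (T(t) = -3 + 10 = 7)
Q(m) = 6
b(S, Y) = Y/25 (b(S, Y) = Y*(1/25) = Y/25)
v/b(Q(K), T(n)) = -17889/(2*((1/25)*7)) = -17889/(2*7/25) = -17889/2*25/7 = -447225/14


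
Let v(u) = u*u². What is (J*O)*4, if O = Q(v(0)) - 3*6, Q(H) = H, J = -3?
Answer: 216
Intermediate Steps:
v(u) = u³
O = -18 (O = 0³ - 3*6 = 0 - 18 = -18)
(J*O)*4 = -3*(-18)*4 = 54*4 = 216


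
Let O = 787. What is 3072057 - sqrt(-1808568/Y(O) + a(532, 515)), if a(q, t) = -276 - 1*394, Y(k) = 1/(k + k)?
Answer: 3072057 - I*sqrt(2846686702) ≈ 3.0721e+6 - 53354.0*I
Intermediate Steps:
Y(k) = 1/(2*k)
a(q, t) = -670 (a(q, t) = -276 - 394 = -670)
3072057 - sqrt(-1808568/Y(O) + a(532, 515)) = 3072057 - sqrt(-1808568/((1/2)/787) - 670) = 3072057 - sqrt(-1808568/((1/2)*(1/787)) - 670) = 3072057 - sqrt(-1808568/1/1574 - 670) = 3072057 - sqrt(-1808568*1574 - 670) = 3072057 - sqrt(-2846686032 - 670) = 3072057 - sqrt(-2846686702) = 3072057 - I*sqrt(2846686702)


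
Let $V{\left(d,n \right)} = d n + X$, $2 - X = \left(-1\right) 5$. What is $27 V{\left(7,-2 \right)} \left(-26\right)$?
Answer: $4914$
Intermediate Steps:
$X = 7$ ($X = 2 - \left(-1\right) 5 = 2 - -5 = 2 + 5 = 7$)
$V{\left(d,n \right)} = 7 + d n$ ($V{\left(d,n \right)} = d n + 7 = 7 + d n$)
$27 V{\left(7,-2 \right)} \left(-26\right) = 27 \left(7 + 7 \left(-2\right)\right) \left(-26\right) = 27 \left(7 - 14\right) \left(-26\right) = 27 \left(-7\right) \left(-26\right) = \left(-189\right) \left(-26\right) = 4914$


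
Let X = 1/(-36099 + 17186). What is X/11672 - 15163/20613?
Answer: -3347270723981/4550372024568 ≈ -0.73560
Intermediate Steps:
X = -1/18913 (X = 1/(-18913) = -1/18913 ≈ -5.2874e-5)
X/11672 - 15163/20613 = -1/18913/11672 - 15163/20613 = -1/18913*1/11672 - 15163*1/20613 = -1/220752536 - 15163/20613 = -3347270723981/4550372024568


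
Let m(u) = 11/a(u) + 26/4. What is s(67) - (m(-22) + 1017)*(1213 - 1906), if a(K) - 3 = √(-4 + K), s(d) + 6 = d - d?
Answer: 7099329/10 - 1089*I*√26/5 ≈ 7.0993e+5 - 1110.6*I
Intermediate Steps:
s(d) = -6 (s(d) = -6 + (d - d) = -6 + 0 = -6)
a(K) = 3 + √(-4 + K)
m(u) = 13/2 + 11/(3 + √(-4 + u)) (m(u) = 11/(3 + √(-4 + u)) + 26/4 = 11/(3 + √(-4 + u)) + 26*(¼) = 11/(3 + √(-4 + u)) + 13/2 = 13/2 + 11/(3 + √(-4 + u)))
s(67) - (m(-22) + 1017)*(1213 - 1906) = -6 - ((61 + 13*√(-4 - 22))/(2*(3 + √(-4 - 22))) + 1017)*(1213 - 1906) = -6 - ((61 + 13*√(-26))/(2*(3 + √(-26))) + 1017)*(-693) = -6 - ((61 + 13*(I*√26))/(2*(3 + I*√26)) + 1017)*(-693) = -6 - ((61 + 13*I*√26)/(2*(3 + I*√26)) + 1017)*(-693) = -6 - (1017 + (61 + 13*I*√26)/(2*(3 + I*√26)))*(-693) = -6 - (-704781 - 693*(61 + 13*I*√26)/(2*(3 + I*√26))) = -6 + (704781 + 693*(61 + 13*I*√26)/(2*(3 + I*√26))) = 704775 + 693*(61 + 13*I*√26)/(2*(3 + I*√26))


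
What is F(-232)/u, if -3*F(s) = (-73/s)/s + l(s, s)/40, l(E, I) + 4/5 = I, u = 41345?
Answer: 7833217/166901496000 ≈ 4.6933e-5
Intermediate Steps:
l(E, I) = -⅘ + I
F(s) = 1/150 - s/120 + 73/(3*s²) (F(s) = -((-73/s)/s + (-⅘ + s)/40)/3 = -(-73/s² + (-⅘ + s)*(1/40))/3 = -(-73/s² + (-1/50 + s/40))/3 = -(-1/50 - 73/s² + s/40)/3 = 1/150 - s/120 + 73/(3*s²))
F(-232)/u = (1/150 - 1/120*(-232) + (73/3)/(-232)²)/41345 = (1/150 + 29/15 + (73/3)*(1/53824))*(1/41345) = (1/150 + 29/15 + 73/161472)*(1/41345) = (7833217/4036800)*(1/41345) = 7833217/166901496000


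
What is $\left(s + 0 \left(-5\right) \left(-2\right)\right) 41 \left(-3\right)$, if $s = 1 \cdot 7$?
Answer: $-861$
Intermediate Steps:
$s = 7$
$\left(s + 0 \left(-5\right) \left(-2\right)\right) 41 \left(-3\right) = \left(7 + 0 \left(-5\right) \left(-2\right)\right) 41 \left(-3\right) = \left(7 + 0 \left(-2\right)\right) \left(-123\right) = \left(7 + 0\right) \left(-123\right) = 7 \left(-123\right) = -861$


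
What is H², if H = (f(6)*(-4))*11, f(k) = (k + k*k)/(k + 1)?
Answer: 69696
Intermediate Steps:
f(k) = (k + k²)/(1 + k)
H = -264 (H = (6*(-4))*11 = -24*11 = -264)
H² = (-264)² = 69696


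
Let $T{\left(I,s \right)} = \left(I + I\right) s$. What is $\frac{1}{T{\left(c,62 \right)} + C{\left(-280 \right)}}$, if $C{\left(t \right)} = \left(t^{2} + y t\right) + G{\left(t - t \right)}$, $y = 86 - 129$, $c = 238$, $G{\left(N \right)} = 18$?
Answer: $\frac{1}{119970} \approx 8.3354 \cdot 10^{-6}$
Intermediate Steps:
$T{\left(I,s \right)} = 2 I s$
$y = -43$
$C{\left(t \right)} = 18 + t^{2} - 43 t$ ($C{\left(t \right)} = \left(t^{2} - 43 t\right) + 18 = 18 + t^{2} - 43 t$)
$\frac{1}{T{\left(c,62 \right)} + C{\left(-280 \right)}} = \frac{1}{2 \cdot 238 \cdot 62 + \left(18 + \left(-280\right)^{2} - -12040\right)} = \frac{1}{29512 + \left(18 + 78400 + 12040\right)} = \frac{1}{29512 + 90458} = \frac{1}{119970}$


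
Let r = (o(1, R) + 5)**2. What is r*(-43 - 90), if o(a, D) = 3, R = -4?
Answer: -8512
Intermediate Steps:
r = 64 (r = (3 + 5)**2 = 8**2 = 64)
r*(-43 - 90) = 64*(-43 - 90) = 64*(-133) = -8512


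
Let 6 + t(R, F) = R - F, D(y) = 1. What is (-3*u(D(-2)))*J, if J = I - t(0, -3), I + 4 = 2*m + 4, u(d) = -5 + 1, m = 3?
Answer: 108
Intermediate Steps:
u(d) = -4
t(R, F) = -6 + R - F (t(R, F) = -6 + (R - F) = -6 + R - F)
I = 6 (I = -4 + (2*3 + 4) = -4 + (6 + 4) = -4 + 10 = 6)
J = 9 (J = 6 - (-6 + 0 - 1*(-3)) = 6 - (-6 + 0 + 3) = 6 - 1*(-3) = 6 + 3 = 9)
(-3*u(D(-2)))*J = -3*(-4)*9 = 12*9 = 108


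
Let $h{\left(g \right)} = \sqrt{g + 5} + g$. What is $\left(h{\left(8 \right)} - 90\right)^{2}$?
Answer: $\left(82 - \sqrt{13}\right)^{2} \approx 6145.7$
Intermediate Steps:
$h{\left(g \right)} = g + \sqrt{5 + g}$ ($h{\left(g \right)} = \sqrt{5 + g} + g = g + \sqrt{5 + g}$)
$\left(h{\left(8 \right)} - 90\right)^{2} = \left(\left(8 + \sqrt{5 + 8}\right) - 90\right)^{2} = \left(\left(8 + \sqrt{13}\right) - 90\right)^{2} = \left(-82 + \sqrt{13}\right)^{2}$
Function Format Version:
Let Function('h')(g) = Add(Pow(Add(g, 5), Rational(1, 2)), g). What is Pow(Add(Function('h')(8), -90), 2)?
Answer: Pow(Add(82, Mul(-1, Pow(13, Rational(1, 2)))), 2) ≈ 6145.7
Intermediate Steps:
Function('h')(g) = Add(g, Pow(Add(5, g), Rational(1, 2))) (Function('h')(g) = Add(Pow(Add(5, g), Rational(1, 2)), g) = Add(g, Pow(Add(5, g), Rational(1, 2))))
Pow(Add(Function('h')(8), -90), 2) = Pow(Add(Add(8, Pow(Add(5, 8), Rational(1, 2))), -90), 2) = Pow(Add(Add(8, Pow(13, Rational(1, 2))), -90), 2) = Pow(Add(-82, Pow(13, Rational(1, 2))), 2)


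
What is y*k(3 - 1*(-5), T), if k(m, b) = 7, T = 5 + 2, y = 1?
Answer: 7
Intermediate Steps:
T = 7
y*k(3 - 1*(-5), T) = 1*7 = 7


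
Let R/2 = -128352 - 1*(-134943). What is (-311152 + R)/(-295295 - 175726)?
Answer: 297970/471021 ≈ 0.63260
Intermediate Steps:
R = 13182 (R = 2*(-128352 - 1*(-134943)) = 2*(-128352 + 134943) = 2*6591 = 13182)
(-311152 + R)/(-295295 - 175726) = (-311152 + 13182)/(-295295 - 175726) = -297970/(-471021) = -297970*(-1/471021) = 297970/471021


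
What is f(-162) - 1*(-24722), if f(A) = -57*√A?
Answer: 24722 - 513*I*√2 ≈ 24722.0 - 725.49*I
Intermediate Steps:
f(-162) - 1*(-24722) = -513*I*√2 - 1*(-24722) = -513*I*√2 + 24722 = 24722 - 513*I*√2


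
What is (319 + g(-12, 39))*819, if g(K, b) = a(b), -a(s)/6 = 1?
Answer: 256347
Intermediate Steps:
a(s) = -6 (a(s) = -6*1 = -6)
g(K, b) = -6
(319 + g(-12, 39))*819 = (319 - 6)*819 = 313*819 = 256347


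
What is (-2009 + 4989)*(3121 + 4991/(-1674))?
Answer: 250875770/27 ≈ 9.2917e+6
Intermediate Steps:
(-2009 + 4989)*(3121 + 4991/(-1674)) = 2980*(3121 + 4991*(-1/1674)) = 2980*(3121 - 161/54) = 2980*(168373/54) = 250875770/27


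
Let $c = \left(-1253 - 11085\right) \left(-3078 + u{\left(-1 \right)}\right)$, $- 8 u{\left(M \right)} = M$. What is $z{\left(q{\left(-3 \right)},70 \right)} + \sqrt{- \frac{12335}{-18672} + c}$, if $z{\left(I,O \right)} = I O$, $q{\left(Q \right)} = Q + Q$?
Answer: $-420 + \frac{\sqrt{827479886687517}}{4668} \approx 5742.4$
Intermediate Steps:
$u{\left(M \right)} = - \frac{M}{8}$
$q{\left(Q \right)} = 2 Q$
$c = \frac{151899287}{4}$ ($c = \left(-1253 - 11085\right) \left(-3078 - - \frac{1}{8}\right) = - 12338 \left(-3078 + \frac{1}{8}\right) = \left(-12338\right) \left(- \frac{24623}{8}\right) = \frac{151899287}{4} \approx 3.7975 \cdot 10^{7}$)
$z{\left(q{\left(-3 \right)},70 \right)} + \sqrt{- \frac{12335}{-18672} + c} = 2 \left(-3\right) 70 + \sqrt{- \frac{12335}{-18672} + \frac{151899287}{4}} = \left(-6\right) 70 + \sqrt{\left(-12335\right) \left(- \frac{1}{18672}\right) + \frac{151899287}{4}} = -420 + \sqrt{\frac{12335}{18672} + \frac{151899287}{4}} = -420 + \sqrt{\frac{709065884051}{18672}} = -420 + \frac{\sqrt{827479886687517}}{4668}$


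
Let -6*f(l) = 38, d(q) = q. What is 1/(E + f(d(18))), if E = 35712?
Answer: 3/107117 ≈ 2.8007e-5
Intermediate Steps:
f(l) = -19/3 (f(l) = -⅙*38 = -19/3)
1/(E + f(d(18))) = 1/(35712 - 19/3) = 1/(107117/3) = 3/107117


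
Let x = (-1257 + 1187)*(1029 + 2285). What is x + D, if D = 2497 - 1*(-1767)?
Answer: -227716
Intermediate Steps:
D = 4264 (D = 2497 + 1767 = 4264)
x = -231980 (x = -70*3314 = -231980)
x + D = -231980 + 4264 = -227716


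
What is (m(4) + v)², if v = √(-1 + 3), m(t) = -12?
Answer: (12 - √2)² ≈ 112.06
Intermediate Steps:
v = √2 ≈ 1.4142
(m(4) + v)² = (-12 + √2)²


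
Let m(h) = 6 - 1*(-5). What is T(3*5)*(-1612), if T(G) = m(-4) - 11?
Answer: 0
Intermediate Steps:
m(h) = 11 (m(h) = 6 + 5 = 11)
T(G) = 0 (T(G) = 11 - 11 = 0)
T(3*5)*(-1612) = 0*(-1612) = 0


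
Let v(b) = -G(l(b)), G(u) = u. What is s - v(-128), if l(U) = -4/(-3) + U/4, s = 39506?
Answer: 118426/3 ≈ 39475.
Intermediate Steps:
l(U) = 4/3 + U/4 (l(U) = -4*(-1/3) + U*(1/4) = 4/3 + U/4)
v(b) = -4/3 - b/4 (v(b) = -(4/3 + b/4) = -4/3 - b/4)
s - v(-128) = 39506 - (-4/3 - 1/4*(-128)) = 39506 - (-4/3 + 32) = 39506 - 1*92/3 = 39506 - 92/3 = 118426/3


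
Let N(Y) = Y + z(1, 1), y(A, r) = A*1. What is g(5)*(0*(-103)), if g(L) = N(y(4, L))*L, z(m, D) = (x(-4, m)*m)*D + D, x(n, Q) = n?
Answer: 0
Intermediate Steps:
y(A, r) = A
z(m, D) = D - 4*D*m (z(m, D) = (-4*m)*D + D = -4*D*m + D = D - 4*D*m)
N(Y) = -3 + Y (N(Y) = Y + 1*(1 - 4*1) = Y + 1*(1 - 4) = Y + 1*(-3) = Y - 3 = -3 + Y)
g(L) = L (g(L) = (-3 + 4)*L = 1*L = L)
g(5)*(0*(-103)) = 5*(0*(-103)) = 5*0 = 0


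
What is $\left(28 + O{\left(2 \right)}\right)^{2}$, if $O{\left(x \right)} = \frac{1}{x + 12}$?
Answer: $\frac{154449}{196} \approx 788.0$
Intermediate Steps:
$O{\left(x \right)} = \frac{1}{12 + x}$
$\left(28 + O{\left(2 \right)}\right)^{2} = \left(28 + \frac{1}{12 + 2}\right)^{2} = \left(28 + \frac{1}{14}\right)^{2} = \left(\frac{393}{14}\right)^{2} = \frac{154449}{196}$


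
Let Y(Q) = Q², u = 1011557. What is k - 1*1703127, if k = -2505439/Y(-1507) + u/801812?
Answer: -281937837741707841/165541303708 ≈ -1.7031e+6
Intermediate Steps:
k = 26218587075/165541303708 (k = -2505439/((-1507)²) + 1011557/801812 = -2505439/2271049 + 1011557*(1/801812) = -2505439*1/2271049 + 1011557/801812 = -2505439/2271049 + 1011557/801812 = 26218587075/165541303708 ≈ 0.15838)
k - 1*1703127 = 26218587075/165541303708 - 1*1703127 = 26218587075/165541303708 - 1703127 = -281937837741707841/165541303708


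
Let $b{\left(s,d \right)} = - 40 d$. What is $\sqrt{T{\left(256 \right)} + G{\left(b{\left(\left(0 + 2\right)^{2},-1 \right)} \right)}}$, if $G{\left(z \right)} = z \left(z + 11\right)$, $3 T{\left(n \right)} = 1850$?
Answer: $\frac{\sqrt{23910}}{3} \approx 51.543$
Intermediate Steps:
$T{\left(n \right)} = \frac{1850}{3}$ ($T{\left(n \right)} = \frac{1}{3} \cdot 1850 = \frac{1850}{3}$)
$G{\left(z \right)} = z \left(11 + z\right)$
$\sqrt{T{\left(256 \right)} + G{\left(b{\left(\left(0 + 2\right)^{2},-1 \right)} \right)}} = \sqrt{\frac{1850}{3} + \left(-40\right) \left(-1\right) \left(11 - -40\right)} = \sqrt{\frac{1850}{3} + 40 \left(11 + 40\right)} = \sqrt{\frac{1850}{3} + 40 \cdot 51} = \sqrt{\frac{1850}{3} + 2040} = \sqrt{\frac{7970}{3}} = \frac{\sqrt{23910}}{3}$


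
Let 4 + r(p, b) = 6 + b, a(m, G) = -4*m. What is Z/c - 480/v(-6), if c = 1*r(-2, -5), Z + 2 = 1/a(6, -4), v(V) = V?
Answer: 5809/72 ≈ 80.681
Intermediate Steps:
r(p, b) = 2 + b (r(p, b) = -4 + (6 + b) = 2 + b)
Z = -49/24 (Z = -2 + 1/(-4*6) = -2 + 1/(-24) = -2 - 1/24 = -49/24 ≈ -2.0417)
c = -3 (c = 1*(2 - 5) = 1*(-3) = -3)
Z/c - 480/v(-6) = -49/24/(-3) - 480/(-6) = -49/24*(-1/3) - 480*(-1/6) = 49/72 + 80 = 5809/72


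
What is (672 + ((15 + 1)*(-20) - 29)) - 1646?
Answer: -1323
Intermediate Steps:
(672 + ((15 + 1)*(-20) - 29)) - 1646 = (672 + (16*(-20) - 29)) - 1646 = (672 + (-320 - 29)) - 1646 = (672 - 349) - 1646 = 323 - 1646 = -1323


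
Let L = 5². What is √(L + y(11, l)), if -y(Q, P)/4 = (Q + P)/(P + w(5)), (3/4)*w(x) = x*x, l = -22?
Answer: √8347/17 ≈ 5.3742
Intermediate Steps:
w(x) = 4*x²/3 (w(x) = 4*(x*x)/3 = 4*x²/3)
y(Q, P) = -4*(P + Q)/(100/3 + P) (y(Q, P) = -4*(Q + P)/(P + (4/3)*5²) = -4*(P + Q)/(P + (4/3)*25) = -4*(P + Q)/(P + 100/3) = -4*(P + Q)/(100/3 + P))
L = 25
√(L + y(11, l)) = √(25 + 12*(-1*(-22) - 1*11)/(100 + 3*(-22))) = √(25 + 12*(22 - 11)/(100 - 66)) = √(25 + 12*11/34) = √(25 + 12*(1/34)*11) = √(25 + 66/17) = √(491/17) = √8347/17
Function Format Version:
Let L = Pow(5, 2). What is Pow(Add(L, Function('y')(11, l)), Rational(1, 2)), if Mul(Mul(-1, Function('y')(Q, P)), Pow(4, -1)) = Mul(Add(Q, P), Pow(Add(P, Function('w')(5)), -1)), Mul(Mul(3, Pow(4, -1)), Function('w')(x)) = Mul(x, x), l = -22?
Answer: Mul(Rational(1, 17), Pow(8347, Rational(1, 2))) ≈ 5.3742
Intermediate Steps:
Function('w')(x) = Mul(Rational(4, 3), Pow(x, 2)) (Function('w')(x) = Mul(Rational(4, 3), Mul(x, x)) = Mul(Rational(4, 3), Pow(x, 2)))
Function('y')(Q, P) = Mul(-4, Pow(Add(Rational(100, 3), P), -1), Add(P, Q)) (Function('y')(Q, P) = Mul(-4, Mul(Add(Q, P), Pow(Add(P, Mul(Rational(4, 3), Pow(5, 2))), -1))) = Mul(-4, Mul(Add(P, Q), Pow(Add(P, Mul(Rational(4, 3), 25)), -1))) = Mul(-4, Mul(Add(P, Q), Pow(Add(P, Rational(100, 3)), -1))) = Mul(-4, Mul(Add(P, Q), Pow(Add(Rational(100, 3), P), -1))) = Mul(-4, Mul(Pow(Add(Rational(100, 3), P), -1), Add(P, Q))) = Mul(-4, Pow(Add(Rational(100, 3), P), -1), Add(P, Q)))
L = 25
Pow(Add(L, Function('y')(11, l)), Rational(1, 2)) = Pow(Add(25, Mul(12, Pow(Add(100, Mul(3, -22)), -1), Add(Mul(-1, -22), Mul(-1, 11)))), Rational(1, 2)) = Pow(Add(25, Mul(12, Pow(Add(100, -66), -1), Add(22, -11))), Rational(1, 2)) = Pow(Add(25, Mul(12, Pow(34, -1), 11)), Rational(1, 2)) = Pow(Add(25, Mul(12, Rational(1, 34), 11)), Rational(1, 2)) = Pow(Add(25, Rational(66, 17)), Rational(1, 2)) = Pow(Rational(491, 17), Rational(1, 2)) = Mul(Rational(1, 17), Pow(8347, Rational(1, 2)))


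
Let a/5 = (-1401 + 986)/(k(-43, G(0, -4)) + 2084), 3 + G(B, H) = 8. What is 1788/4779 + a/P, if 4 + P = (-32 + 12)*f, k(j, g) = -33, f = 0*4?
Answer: 8195059/13068972 ≈ 0.62706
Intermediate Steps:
G(B, H) = 5 (G(B, H) = -3 + 8 = 5)
f = 0
P = -4 (P = -4 + (-32 + 12)*0 = -4 - 20*0 = -4 + 0 = -4)
a = -2075/2051 (a = 5*((-1401 + 986)/(-33 + 2084)) = 5*(-415/2051) = -2075/2051 ≈ -1.0117)
1788/4779 + a/P = 1788/4779 - 2075/2051/(-4) = 1788*(1/4779) - 2075/2051*(-¼) = 596/1593 + 2075/8204 = 8195059/13068972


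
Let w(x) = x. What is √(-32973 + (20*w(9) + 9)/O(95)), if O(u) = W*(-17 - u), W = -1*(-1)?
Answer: I*√527595/4 ≈ 181.59*I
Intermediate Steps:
W = 1
O(u) = -17 - u (O(u) = 1*(-17 - u) = -17 - u)
√(-32973 + (20*w(9) + 9)/O(95)) = √(-32973 + (20*9 + 9)/(-17 - 1*95)) = √(-32973 + (180 + 9)/(-17 - 95)) = √(-32973 + 189/(-112)) = √(-32973 + 189*(-1/112)) = √(-32973 - 27/16) = √(-527595/16) = I*√527595/4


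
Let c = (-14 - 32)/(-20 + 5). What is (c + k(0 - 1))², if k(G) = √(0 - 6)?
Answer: 766/225 + 92*I*√6/15 ≈ 3.4044 + 15.024*I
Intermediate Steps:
k(G) = I*√6 (k(G) = √(-6) = I*√6)
c = 46/15 (c = -46/(-15) = -46*(-1/15) = 46/15 ≈ 3.0667)
(c + k(0 - 1))² = (46/15 + I*√6)²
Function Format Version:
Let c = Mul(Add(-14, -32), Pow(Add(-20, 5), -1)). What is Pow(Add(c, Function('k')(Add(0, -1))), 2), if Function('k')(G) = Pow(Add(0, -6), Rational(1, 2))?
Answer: Add(Rational(766, 225), Mul(Rational(92, 15), I, Pow(6, Rational(1, 2)))) ≈ Add(3.4044, Mul(15.024, I))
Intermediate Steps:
Function('k')(G) = Mul(I, Pow(6, Rational(1, 2))) (Function('k')(G) = Pow(-6, Rational(1, 2)) = Mul(I, Pow(6, Rational(1, 2))))
c = Rational(46, 15) (c = Mul(-46, Pow(-15, -1)) = Mul(-46, Rational(-1, 15)) = Rational(46, 15) ≈ 3.0667)
Pow(Add(c, Function('k')(Add(0, -1))), 2) = Pow(Add(Rational(46, 15), Mul(I, Pow(6, Rational(1, 2)))), 2)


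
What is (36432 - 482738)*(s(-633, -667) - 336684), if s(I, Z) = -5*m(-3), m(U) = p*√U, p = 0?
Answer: 150264089304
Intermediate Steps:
m(U) = 0 (m(U) = 0*√U = 0)
s(I, Z) = 0 (s(I, Z) = -5*0 = 0)
(36432 - 482738)*(s(-633, -667) - 336684) = (36432 - 482738)*(0 - 336684) = -446306*(-336684) = 150264089304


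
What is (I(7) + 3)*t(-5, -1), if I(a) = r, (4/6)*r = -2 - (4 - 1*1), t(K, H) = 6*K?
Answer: 135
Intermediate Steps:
r = -15/2 (r = 3*(-2 - (4 - 1*1))/2 = 3*(-2 - (4 - 1))/2 = 3*(-2 - 1*3)/2 = 3*(-2 - 3)/2 = (3/2)*(-5) = -15/2 ≈ -7.5000)
I(a) = -15/2
(I(7) + 3)*t(-5, -1) = (-15/2 + 3)*(6*(-5)) = -9/2*(-30) = 135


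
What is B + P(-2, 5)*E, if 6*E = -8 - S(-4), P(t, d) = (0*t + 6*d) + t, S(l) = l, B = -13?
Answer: -95/3 ≈ -31.667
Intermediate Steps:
P(t, d) = t + 6*d (P(t, d) = (0 + 6*d) + t = 6*d + t = t + 6*d)
E = -⅔ (E = (-8 - 1*(-4))/6 = (-8 + 4)/6 = (⅙)*(-4) = -⅔ ≈ -0.66667)
B + P(-2, 5)*E = -13 + (-2 + 6*5)*(-⅔) = -13 + (-2 + 30)*(-⅔) = -13 + 28*(-⅔) = -13 - 56/3 = -95/3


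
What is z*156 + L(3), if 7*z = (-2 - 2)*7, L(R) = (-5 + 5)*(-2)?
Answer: -624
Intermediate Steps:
L(R) = 0 (L(R) = 0*(-2) = 0)
z = -4 (z = ((-2 - 2)*7)/7 = (-4*7)/7 = (⅐)*(-28) = -4)
z*156 + L(3) = -4*156 + 0 = -624 + 0 = -624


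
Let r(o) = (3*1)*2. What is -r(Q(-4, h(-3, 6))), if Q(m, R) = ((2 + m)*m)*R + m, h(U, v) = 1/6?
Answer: -6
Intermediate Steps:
h(U, v) = 1/6
Q(m, R) = m + R*m*(2 + m) (Q(m, R) = (m*(2 + m))*R + m = R*m*(2 + m) + m = m + R*m*(2 + m))
r(o) = 6 (r(o) = 3*2 = 6)
-r(Q(-4, h(-3, 6))) = -1*6 = -6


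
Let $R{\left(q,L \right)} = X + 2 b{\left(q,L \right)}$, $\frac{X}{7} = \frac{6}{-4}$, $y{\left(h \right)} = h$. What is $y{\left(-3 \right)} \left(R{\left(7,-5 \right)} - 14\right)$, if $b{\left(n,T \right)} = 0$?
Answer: $\frac{147}{2} \approx 73.5$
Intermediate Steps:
$X = - \frac{21}{2}$ ($X = 7 \frac{6}{-4} = 7 \cdot 6 \left(- \frac{1}{4}\right) = 7 \left(- \frac{3}{2}\right) = - \frac{21}{2} \approx -10.5$)
$R{\left(q,L \right)} = - \frac{21}{2}$ ($R{\left(q,L \right)} = - \frac{21}{2} + 2 \cdot 0 = - \frac{21}{2} + 0 = - \frac{21}{2}$)
$y{\left(-3 \right)} \left(R{\left(7,-5 \right)} - 14\right) = - 3 \left(- \frac{21}{2} - 14\right) = \left(-3\right) \left(- \frac{49}{2}\right) = \frac{147}{2}$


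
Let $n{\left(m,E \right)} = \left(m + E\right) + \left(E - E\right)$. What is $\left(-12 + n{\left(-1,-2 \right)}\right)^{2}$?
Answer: $225$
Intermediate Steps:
$n{\left(m,E \right)} = E + m$ ($n{\left(m,E \right)} = \left(E + m\right) + 0 = E + m$)
$\left(-12 + n{\left(-1,-2 \right)}\right)^{2} = \left(-12 - 3\right)^{2} = \left(-15\right)^{2} = 225$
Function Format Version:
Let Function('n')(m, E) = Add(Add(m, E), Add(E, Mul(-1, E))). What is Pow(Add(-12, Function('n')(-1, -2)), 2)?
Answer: 225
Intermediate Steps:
Function('n')(m, E) = Add(E, m) (Function('n')(m, E) = Add(Add(E, m), 0) = Add(E, m))
Pow(Add(-12, Function('n')(-1, -2)), 2) = Pow(Add(-12, Add(-2, -1)), 2) = Pow(Add(-12, -3), 2) = Pow(-15, 2) = 225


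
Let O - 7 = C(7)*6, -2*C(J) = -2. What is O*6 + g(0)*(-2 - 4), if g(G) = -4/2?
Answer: 90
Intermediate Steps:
g(G) = -2 (g(G) = -4*½ = -2)
C(J) = 1 (C(J) = -½*(-2) = 1)
O = 13 (O = 7 + 1*6 = 7 + 6 = 13)
O*6 + g(0)*(-2 - 4) = 13*6 - 2*(-2 - 4) = 78 - 2*(-6) = 78 + 12 = 90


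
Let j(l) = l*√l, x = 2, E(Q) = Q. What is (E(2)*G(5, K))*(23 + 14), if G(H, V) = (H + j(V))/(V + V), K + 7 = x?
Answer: -37 + 37*I*√5 ≈ -37.0 + 82.734*I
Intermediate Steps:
K = -5 (K = -7 + 2 = -5)
j(l) = l^(3/2)
G(H, V) = (H + V^(3/2))/(2*V) (G(H, V) = (H + V^(3/2))/(V + V) = (H + V^(3/2))/((2*V)) = (H + V^(3/2))*(1/(2*V)) = (H + V^(3/2))/(2*V))
(E(2)*G(5, K))*(23 + 14) = (2*((½)*(5 + (-5)^(3/2))/(-5)))*(23 + 14) = (2*((½)*(-⅕)*(5 - 5*I*√5)))*37 = (2*(-½ + I*√5/2))*37 = (-1 + I*√5)*37 = -37 + 37*I*√5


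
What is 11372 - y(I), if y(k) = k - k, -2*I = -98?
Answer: 11372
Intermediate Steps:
I = 49 (I = -1/2*(-98) = 49)
y(k) = 0
11372 - y(I) = 11372 - 1*0 = 11372 + 0 = 11372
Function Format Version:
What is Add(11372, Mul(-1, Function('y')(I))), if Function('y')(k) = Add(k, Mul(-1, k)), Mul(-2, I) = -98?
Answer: 11372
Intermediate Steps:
I = 49 (I = Mul(Rational(-1, 2), -98) = 49)
Function('y')(k) = 0
Add(11372, Mul(-1, Function('y')(I))) = Add(11372, Mul(-1, 0)) = Add(11372, 0) = 11372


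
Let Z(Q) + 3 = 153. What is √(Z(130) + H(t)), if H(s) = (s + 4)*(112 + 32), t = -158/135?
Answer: √125430/15 ≈ 23.611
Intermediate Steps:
Z(Q) = 150 (Z(Q) = -3 + 153 = 150)
t = -158/135 (t = -158*1/135 = -158/135 ≈ -1.1704)
H(s) = 576 + 144*s (H(s) = (4 + s)*144 = 576 + 144*s)
√(Z(130) + H(t)) = √(150 + (576 + 144*(-158/135))) = √(150 + (576 - 2528/15)) = √(150 + 6112/15) = √(8362/15) = √125430/15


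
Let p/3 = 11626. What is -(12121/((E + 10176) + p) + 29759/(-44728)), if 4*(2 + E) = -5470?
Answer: 1515717895/3907840632 ≈ 0.38787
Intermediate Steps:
E = -2739/2 (E = -2 + (¼)*(-5470) = -2 - 2735/2 = -2739/2 ≈ -1369.5)
p = 34878 (p = 3*11626 = 34878)
-(12121/((E + 10176) + p) + 29759/(-44728)) = -(12121/((-2739/2 + 10176) + 34878) + 29759/(-44728)) = -(12121/(17613/2 + 34878) + 29759*(-1/44728)) = -(12121/(87369/2) - 29759/44728) = -(12121*(2/87369) - 29759/44728) = -(24242/87369 - 29759/44728) = -1*(-1515717895/3907840632) = 1515717895/3907840632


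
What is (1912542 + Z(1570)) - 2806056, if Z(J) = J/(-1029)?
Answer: -919427476/1029 ≈ -8.9352e+5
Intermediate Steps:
Z(J) = -J/1029 (Z(J) = J*(-1/1029) = -J/1029)
(1912542 + Z(1570)) - 2806056 = (1912542 - 1/1029*1570) - 2806056 = (1912542 - 1570/1029) - 2806056 = 1968004148/1029 - 2806056 = -919427476/1029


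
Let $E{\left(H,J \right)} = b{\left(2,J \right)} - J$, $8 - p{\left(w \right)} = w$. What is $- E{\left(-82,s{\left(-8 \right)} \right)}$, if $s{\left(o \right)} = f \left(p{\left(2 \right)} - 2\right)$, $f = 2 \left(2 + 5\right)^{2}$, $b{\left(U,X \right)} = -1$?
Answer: $393$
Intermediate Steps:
$p{\left(w \right)} = 8 - w$
$f = 98$ ($f = 2 \cdot 7^{2} = 2 \cdot 49 = 98$)
$s{\left(o \right)} = 392$ ($s{\left(o \right)} = 98 \left(\left(8 - 2\right) - 2\right) = 98 \left(6 - 2\right) = 98 \cdot 4 = 392$)
$E{\left(H,J \right)} = -1 - J$
$- E{\left(-82,s{\left(-8 \right)} \right)} = - (-1 - 392) = \left(-1\right) \left(-393\right) = 393$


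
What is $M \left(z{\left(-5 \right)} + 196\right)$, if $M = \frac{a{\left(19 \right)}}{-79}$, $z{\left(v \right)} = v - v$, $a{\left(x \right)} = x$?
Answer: $- \frac{3724}{79} \approx -47.139$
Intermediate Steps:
$z{\left(v \right)} = 0$
$M = - \frac{19}{79}$ ($M = \frac{19}{-79} = 19 \left(- \frac{1}{79}\right) = - \frac{19}{79} \approx -0.24051$)
$M \left(z{\left(-5 \right)} + 196\right) = - \frac{19 \left(0 + 196\right)}{79} = \left(- \frac{19}{79}\right) 196 = - \frac{3724}{79}$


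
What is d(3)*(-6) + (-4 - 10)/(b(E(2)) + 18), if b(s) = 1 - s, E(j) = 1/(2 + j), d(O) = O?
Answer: -1406/75 ≈ -18.747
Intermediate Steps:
d(3)*(-6) + (-4 - 10)/(b(E(2)) + 18) = 3*(-6) + (-4 - 10)/((1 - 1/(2 + 2)) + 18) = -18 - 14/((1 - 1/4) + 18) = -18 - 14/((1 - 1*¼) + 18) = -18 - 14/((1 - ¼) + 18) = -18 - 14/(¾ + 18) = -18 - 14/75/4 = -18 - 14*4/75 = -18 - 56/75 = -1406/75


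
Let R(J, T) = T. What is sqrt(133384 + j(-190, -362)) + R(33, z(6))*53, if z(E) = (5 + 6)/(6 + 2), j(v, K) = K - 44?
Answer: 583/8 + sqrt(132978) ≈ 437.54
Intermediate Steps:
j(v, K) = -44 + K
z(E) = 11/8
sqrt(133384 + j(-190, -362)) + R(33, z(6))*53 = sqrt(133384 + (-44 - 362)) + (11/8)*53 = sqrt(133384 - 406) + 583/8 = sqrt(132978) + 583/8 = 583/8 + sqrt(132978)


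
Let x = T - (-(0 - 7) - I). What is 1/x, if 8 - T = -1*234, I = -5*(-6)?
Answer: 1/265 ≈ 0.0037736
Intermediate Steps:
I = 30
T = 242 (T = 8 - (-1)*234 = 8 - 1*(-234) = 8 + 234 = 242)
x = 265 (x = 242 - (-(0 - 7) - 1*30) = 242 - (-1*(-7) - 30) = 242 - (7 - 30) = 242 - 1*(-23) = 242 + 23 = 265)
1/x = 1/265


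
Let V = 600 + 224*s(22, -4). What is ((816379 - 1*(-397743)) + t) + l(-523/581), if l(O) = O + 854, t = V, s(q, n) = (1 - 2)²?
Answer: 706379277/581 ≈ 1.2158e+6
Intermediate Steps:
s(q, n) = 1 (s(q, n) = (-1)² = 1)
V = 824 (V = 600 + 224*1 = 600 + 224 = 824)
t = 824
l(O) = 854 + O
((816379 - 1*(-397743)) + t) + l(-523/581) = ((816379 - 1*(-397743)) + 824) + (854 - 523/581) = ((816379 + 397743) + 824) + (854 - 523*1/581) = (1214122 + 824) + (854 - 523/581) = 1214946 + 495651/581 = 706379277/581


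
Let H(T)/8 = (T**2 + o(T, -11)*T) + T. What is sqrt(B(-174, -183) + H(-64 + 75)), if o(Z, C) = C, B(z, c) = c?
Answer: I*sqrt(95) ≈ 9.7468*I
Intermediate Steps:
H(T) = -80*T + 8*T**2 (H(T) = 8*((T**2 - 11*T) + T) = 8*(T**2 - 10*T) = -80*T + 8*T**2)
sqrt(B(-174, -183) + H(-64 + 75)) = sqrt(-183 + 8*(-64 + 75)*(-10 + (-64 + 75))) = sqrt(-183 + 8*11*(-10 + 11)) = sqrt(-183 + 8*11*1) = sqrt(-183 + 88) = sqrt(-95) = I*sqrt(95)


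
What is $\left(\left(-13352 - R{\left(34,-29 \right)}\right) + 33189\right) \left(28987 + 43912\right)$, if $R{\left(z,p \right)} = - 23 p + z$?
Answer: $1394995264$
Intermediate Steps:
$R{\left(z,p \right)} = z - 23 p$
$\left(\left(-13352 - R{\left(34,-29 \right)}\right) + 33189\right) \left(28987 + 43912\right) = \left(\left(-13352 - \left(34 - -667\right)\right) + 33189\right) \left(28987 + 43912\right) = \left(\left(-13352 - \left(34 + 667\right)\right) + 33189\right) 72899 = \left(\left(-13352 - 701\right) + 33189\right) 72899 = \left(-14053 + 33189\right) 72899 = 19136 \cdot 72899 = 1394995264$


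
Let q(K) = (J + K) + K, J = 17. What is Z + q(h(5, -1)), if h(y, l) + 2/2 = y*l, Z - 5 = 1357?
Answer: 1367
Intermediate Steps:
Z = 1362 (Z = 5 + 1357 = 1362)
h(y, l) = -1 + l*y (h(y, l) = -1 + y*l = -1 + l*y)
q(K) = 17 + 2*K (q(K) = (17 + K) + K = 17 + 2*K)
Z + q(h(5, -1)) = 1362 + (17 + 2*(-1 - 1*5)) = 1362 + (17 + 2*(-1 - 5)) = 1362 + (17 + 2*(-6)) = 1362 + (17 - 12) = 1362 + 5 = 1367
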